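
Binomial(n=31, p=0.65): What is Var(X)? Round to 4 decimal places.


Var = n*p*(1-p) = 31 * 0.65 * 0.35 = 7.0525

7.0525


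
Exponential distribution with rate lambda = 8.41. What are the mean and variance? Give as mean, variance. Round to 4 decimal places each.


mean = 1/lam, var = 1/lam^2
mean = 1 / 8.41 = 100/841 ≈ 0.118906
lam^2 = 8.41^2 = 70.7281
var = 1 / 70.7281 ≈ 0.014139

0.1189, 0.0141


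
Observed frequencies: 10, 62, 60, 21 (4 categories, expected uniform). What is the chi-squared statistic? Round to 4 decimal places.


chi2 = sum((O-E)^2/E), E = total/4
total = 153, E = 153/4 = 38.25
(10 - 38.25)^2 / 38.25 = 798.0625 / 38.25 = 12769/612 ≈ 20.864379
(62 - 38.25)^2 / 38.25 = 564.0625 / 38.25 = 9025/612 ≈ 14.746732
(60 - 38.25)^2 / 38.25 = 473.0625 / 38.25 = 841/68 ≈ 12.367647
(21 - 38.25)^2 / 38.25 = 297.5625 / 38.25 = 529/68 ≈ 7.779412
chi2 = 8531/153 ≈ 55.758170

55.7582


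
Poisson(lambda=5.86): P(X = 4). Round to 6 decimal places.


P = e^(-lam) * lam^k / k!
e^(-5.86) ≈ 0.002851244
lam^k = 5.86^4 ≈ 1179.208128
k! = 4! = 24
P = 0.002851244 * 1179.208128 / 24 ≈ 0.140092

0.140092


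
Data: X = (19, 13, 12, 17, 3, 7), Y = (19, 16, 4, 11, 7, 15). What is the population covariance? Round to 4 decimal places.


Cov = (1/n)*sum((xi-xbar)(yi-ybar))
n = 6, xbar = 71/6 ≈ 11.833333, ybar = 72/6 = 12
sum((xi-xbar)(yi-ybar)) = 78
Cov = 78 / 6 = 13

13.0000


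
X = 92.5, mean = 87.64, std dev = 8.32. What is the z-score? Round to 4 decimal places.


z = (X - mu) / sigma
X - mu = 92.5 - 87.64 = 4.86
z = 4.86 / 8.32 = 243/416 ≈ 0.584135

0.5841


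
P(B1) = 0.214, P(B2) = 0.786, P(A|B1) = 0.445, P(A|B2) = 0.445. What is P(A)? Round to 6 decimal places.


P(A) = P(A|B1)*P(B1) + P(A|B2)*P(B2)
P(A|B1)*P(B1) = 0.445 * 0.214 = 0.09523
P(A|B2)*P(B2) = 0.445 * 0.786 = 0.34977
P(A) = 0.09523 + 0.34977 = 0.445

0.445000


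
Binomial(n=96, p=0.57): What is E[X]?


E[X] = n*p = 96 * 0.57 = 54.72

54.72


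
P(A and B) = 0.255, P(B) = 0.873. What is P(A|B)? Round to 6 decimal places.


P(A|B) = P(A and B) / P(B) = 0.255 / 0.873 = 85/291 ≈ 0.29209622

0.292096


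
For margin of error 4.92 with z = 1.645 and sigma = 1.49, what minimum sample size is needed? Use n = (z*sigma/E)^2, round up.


z*sigma/E = 1.645 * 1.49 / 4.92 ≈ 0.498181
(z*sigma/E)^2 ≈ 0.248184
round up: n = 1

1


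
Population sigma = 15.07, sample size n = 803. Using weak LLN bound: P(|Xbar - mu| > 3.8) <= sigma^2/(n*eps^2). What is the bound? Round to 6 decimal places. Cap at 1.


bound = min(1, sigma^2/(n*eps^2))
sigma^2 = 15.07^2 = 227.1049
n*eps^2 = 803 * 3.8^2 = 803 * 14.44 = 11595.32
sigma^2/(n*eps^2) = 227.1049 / 11595.32 ≈ 0.01958591

0.019586


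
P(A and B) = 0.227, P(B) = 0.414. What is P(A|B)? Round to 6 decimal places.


P(A|B) = P(A and B) / P(B) = 0.227 / 0.414 = 227/414 ≈ 0.54830918

0.548309


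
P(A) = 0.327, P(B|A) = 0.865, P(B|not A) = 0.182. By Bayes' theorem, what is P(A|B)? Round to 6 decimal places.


P(A|B) = P(B|A)*P(A) / P(B), P(B) = P(B|A)*P(A) + P(B|not A)*P(not A)
P(B|A)*P(A) = 0.865 * 0.327 = 0.282855
P(B|not A)*P(not A) = 0.182 * 0.673 = 0.122486
P(B) = 0.282855 + 0.122486 = 0.405341
P(A|B) = 0.282855 / 0.405341 ≈ 0.69781986

0.697820


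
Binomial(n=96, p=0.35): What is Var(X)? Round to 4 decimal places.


Var = n*p*(1-p) = 96 * 0.35 * 0.65 = 21.84

21.8400


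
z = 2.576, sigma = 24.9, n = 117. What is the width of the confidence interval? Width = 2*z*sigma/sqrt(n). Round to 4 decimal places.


width = 2*z*sigma/sqrt(n)
2*z*sigma = 2 * 2.576 * 24.9 = 128.2848
sqrt(117) ≈ 10.816654
width = 128.2848 / 10.816654 ≈ 11.859934

11.8599


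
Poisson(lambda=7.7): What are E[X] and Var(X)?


E[X] = Var(X) = lambda = 7.7

7.7, 7.7


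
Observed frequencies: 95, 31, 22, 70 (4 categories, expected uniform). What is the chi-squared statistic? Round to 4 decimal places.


chi2 = sum((O-E)^2/E), E = total/4
total = 218, E = 218/4 = 54.5
(95 - 54.5)^2 / 54.5 = 1640.25 / 54.5 = 6561/218 ≈ 30.096330
(31 - 54.5)^2 / 54.5 = 552.25 / 54.5 = 2209/218 ≈ 10.133028
(22 - 54.5)^2 / 54.5 = 1056.25 / 54.5 = 4225/218 ≈ 19.380734
(70 - 54.5)^2 / 54.5 = 240.25 / 54.5 = 961/218 ≈ 4.408257
chi2 = 6978/109 ≈ 64.018349

64.0183


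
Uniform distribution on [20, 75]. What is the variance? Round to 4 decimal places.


Var = (b-a)^2 / 12
(b-a)^2 = (75 - 20)^2 = 3025
Var = 3025/12 ≈ 252.083333

252.0833


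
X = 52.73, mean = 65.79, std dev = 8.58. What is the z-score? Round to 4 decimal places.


z = (X - mu) / sigma
X - mu = 52.73 - 65.79 = -13.06
z = -13.06 / 8.58 = -653/429 ≈ -1.522145

-1.5221


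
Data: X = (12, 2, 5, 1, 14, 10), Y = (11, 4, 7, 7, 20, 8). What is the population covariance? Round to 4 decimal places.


Cov = (1/n)*sum((xi-xbar)(yi-ybar))
n = 6, xbar = 44/6 = 22/3 ≈ 7.333333, ybar = 57/6 = 9.5
sum((xi-xbar)(yi-ybar)) = 124
Cov = 124 / 6 = 62/3 ≈ 20.666667

20.6667


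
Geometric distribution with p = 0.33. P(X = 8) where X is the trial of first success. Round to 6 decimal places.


P = (1-p)^(k-1) * p
(1-p)^(k-1) = 0.67^7 ≈ 0.06060712
P = 0.06060712 * 0.33 ≈ 0.02000035

0.020000


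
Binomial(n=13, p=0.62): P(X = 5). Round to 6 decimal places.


P = C(n,k) * p^k * (1-p)^(n-k)
C(13,5) = 1287
p^k = 0.62^5 ≈ 0.09161328
(1-p)^(n-k) = 0.38^8 ≈ 0.0004347792
P = 1287 * 0.09161328 * 0.0004347792 ≈ 0.051263

0.051263


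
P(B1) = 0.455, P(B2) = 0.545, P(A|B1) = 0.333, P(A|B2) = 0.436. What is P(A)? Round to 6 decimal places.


P(A) = P(A|B1)*P(B1) + P(A|B2)*P(B2)
P(A|B1)*P(B1) = 0.333 * 0.455 = 0.151515
P(A|B2)*P(B2) = 0.436 * 0.545 = 0.23762
P(A) = 0.151515 + 0.23762 = 0.389135

0.389135


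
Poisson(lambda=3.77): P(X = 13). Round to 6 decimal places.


P = e^(-lam) * lam^k / k!
e^(-3.77) ≈ 0.02305206
lam^k = 3.77^13 ≈ 31076890.151409
k! = 13! = 6227020800
P = 0.02305206 * 31076890.151409 / 6227020800 ≈ 0.000115

0.000115


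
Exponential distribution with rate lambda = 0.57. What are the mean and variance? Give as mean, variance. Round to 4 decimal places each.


mean = 1/lam, var = 1/lam^2
mean = 1 / 0.57 = 100/57 ≈ 1.754386
lam^2 = 0.57^2 = 0.3249
var = 1 / 0.3249 = 10000/3249 ≈ 3.077870

1.7544, 3.0779


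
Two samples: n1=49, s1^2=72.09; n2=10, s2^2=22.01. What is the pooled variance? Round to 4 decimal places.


sp^2 = ((n1-1)*s1^2 + (n2-1)*s2^2)/(n1+n2-2)
(n1-1)*s1^2 = 48 * 72.09 = 3460.32
(n2-1)*s2^2 = 9 * 22.01 = 198.09
numerator = 3460.32 + 198.09 = 3658.41
n1+n2-2 = 57
sp^2 = 3658.41 / 57 = 121947/1900 ≈ 64.182632

64.1826


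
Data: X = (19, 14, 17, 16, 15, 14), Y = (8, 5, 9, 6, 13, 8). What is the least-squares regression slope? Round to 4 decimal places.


b = sum((xi-xbar)(yi-ybar)) / sum((xi-xbar)^2)
n = 6, xbar = 95/6 ≈ 15.833333, ybar = 49/6 ≈ 8.166667
Sxy = sum((xi-xbar)(yi-ybar)) = 13/6 ≈ 2.166667
Sxx = sum((xi-xbar)^2) = 113/6 ≈ 18.833333
b = Sxy / Sxx = 13/113 ≈ 0.115044

0.1150


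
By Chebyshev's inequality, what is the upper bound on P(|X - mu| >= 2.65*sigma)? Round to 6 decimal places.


P <= 1/k^2
k^2 = 2.65^2 = 7.0225
1/k^2 = 1 / 7.0225 = 400/2809 ≈ 0.14239943

0.142399


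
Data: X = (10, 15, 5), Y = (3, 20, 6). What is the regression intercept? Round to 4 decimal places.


a = ybar - b*xbar, where b = sum((xi-xbar)(yi-ybar)) / sum((xi-xbar)^2)
n = 3, xbar = 30/3 = 10, ybar = 29/3 ≈ 9.666667
Sxy = sum((xi-xbar)(yi-ybar)) = 70
Sxx = sum((xi-xbar)^2) = 50
b = Sxy / Sxx = 1.4
a = 9.666667 - 1.4 * 10 = -13/3 ≈ -4.333333

-4.3333


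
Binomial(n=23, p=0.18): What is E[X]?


E[X] = n*p = 23 * 0.18 = 4.14

4.14


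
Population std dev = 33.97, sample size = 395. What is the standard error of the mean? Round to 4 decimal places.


SE = sigma / sqrt(n)
sqrt(395) ≈ 19.874607
SE = 33.97 / 19.874607 ≈ 1.709216

1.7092


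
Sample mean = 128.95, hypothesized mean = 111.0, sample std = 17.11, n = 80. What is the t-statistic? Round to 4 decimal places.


t = (xbar - mu0) / (s/sqrt(n))
xbar - mu0 = 128.95 - 111.0 = 17.95
sqrt(80) ≈ 8.94427191
s/sqrt(n) = 17.11 / 8.94427191 ≈ 1.91295615
t = 17.95 / 1.91295615 ≈ 9.383383

9.3834


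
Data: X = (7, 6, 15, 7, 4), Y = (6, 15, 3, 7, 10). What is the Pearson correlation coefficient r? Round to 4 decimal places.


r = sum((xi-xbar)(yi-ybar)) / sqrt(sum((xi-xbar)^2) * sum((yi-ybar)^2))
n = 5, xbar = 39/5 = 7.8, ybar = 41/5 = 8.2
Sxy = sum((xi-xbar)(yi-ybar)) = -53.8
Sxx = sum((xi-xbar)^2) = 70.8
Syy = sum((yi-ybar)^2) = 82.8
sqrt(Sxx*Syy) ≈ 76.565266
r = Sxy / sqrt(Sxx*Syy) = -53.8 / 76.565266 ≈ -0.702668

-0.7027


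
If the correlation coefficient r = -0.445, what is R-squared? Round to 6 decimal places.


R^2 = r^2 = (-0.445)^2 = 0.198025

0.198025


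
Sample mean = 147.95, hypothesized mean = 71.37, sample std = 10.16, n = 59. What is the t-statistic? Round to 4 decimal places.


t = (xbar - mu0) / (s/sqrt(n))
xbar - mu0 = 147.95 - 71.37 = 76.58
sqrt(59) ≈ 7.68114575
s/sqrt(n) = 10.16 / 7.68114575 ≈ 1.32271934
t = 76.58 / 1.32271934 ≈ 57.895880

57.8959


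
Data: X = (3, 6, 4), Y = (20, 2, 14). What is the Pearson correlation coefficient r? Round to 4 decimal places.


r = sum((xi-xbar)(yi-ybar)) / sqrt(sum((xi-xbar)^2) * sum((yi-ybar)^2))
n = 3, xbar = 13/3 ≈ 4.333333, ybar = 36/3 = 12
Sxy = sum((xi-xbar)(yi-ybar)) = -28
Sxx = sum((xi-xbar)^2) = 14/3 ≈ 4.666667
Syy = sum((yi-ybar)^2) = 168
sqrt(Sxx*Syy) = 28
r = Sxy / sqrt(Sxx*Syy) = -28 / 28 = -1

-1.0000


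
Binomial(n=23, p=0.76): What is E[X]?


E[X] = n*p = 23 * 0.76 = 17.48

17.48


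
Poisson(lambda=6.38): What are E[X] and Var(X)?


E[X] = Var(X) = lambda = 6.38

6.38, 6.38


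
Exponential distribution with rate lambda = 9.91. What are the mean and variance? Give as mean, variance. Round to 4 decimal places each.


mean = 1/lam, var = 1/lam^2
mean = 1 / 9.91 = 100/991 ≈ 0.100908
lam^2 = 9.91^2 = 98.2081
var = 1 / 98.2081 ≈ 0.010182

0.1009, 0.0102


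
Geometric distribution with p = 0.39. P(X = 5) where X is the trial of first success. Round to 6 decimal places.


P = (1-p)^(k-1) * p
(1-p)^(k-1) = 0.61^4 ≈ 0.1384584
P = 0.1384584 * 0.39 ≈ 0.05399878

0.053999


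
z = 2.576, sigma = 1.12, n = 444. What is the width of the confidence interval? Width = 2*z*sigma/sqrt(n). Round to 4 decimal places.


width = 2*z*sigma/sqrt(n)
2*z*sigma = 2 * 2.576 * 1.12 = 5.77024
sqrt(444) ≈ 21.071308
width = 5.77024 / 21.071308 ≈ 0.273843

0.2738


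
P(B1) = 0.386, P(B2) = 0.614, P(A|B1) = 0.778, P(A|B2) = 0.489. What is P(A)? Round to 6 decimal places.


P(A) = P(A|B1)*P(B1) + P(A|B2)*P(B2)
P(A|B1)*P(B1) = 0.778 * 0.386 = 0.300308
P(A|B2)*P(B2) = 0.489 * 0.614 = 0.300246
P(A) = 0.300308 + 0.300246 = 0.600554

0.600554


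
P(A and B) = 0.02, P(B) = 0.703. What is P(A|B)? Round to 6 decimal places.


P(A|B) = P(A and B) / P(B) = 0.02 / 0.703 = 20/703 ≈ 0.02844950

0.028450


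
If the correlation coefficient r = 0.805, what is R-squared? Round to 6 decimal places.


R^2 = r^2 = (0.805)^2 = 0.648025

0.648025


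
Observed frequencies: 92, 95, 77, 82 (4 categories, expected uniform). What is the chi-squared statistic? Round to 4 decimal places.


chi2 = sum((O-E)^2/E), E = total/4
total = 346, E = 346/4 = 86.5
(92 - 86.5)^2 / 86.5 = 30.25 / 86.5 = 121/346 ≈ 0.349711
(95 - 86.5)^2 / 86.5 = 72.25 / 86.5 = 289/346 ≈ 0.835260
(77 - 86.5)^2 / 86.5 = 90.25 / 86.5 = 361/346 ≈ 1.043353
(82 - 86.5)^2 / 86.5 = 20.25 / 86.5 = 81/346 ≈ 0.234104
chi2 = 426/173 ≈ 2.462428

2.4624


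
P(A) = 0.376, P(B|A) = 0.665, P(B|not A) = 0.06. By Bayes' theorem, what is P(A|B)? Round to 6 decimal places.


P(A|B) = P(B|A)*P(A) / P(B), P(B) = P(B|A)*P(A) + P(B|not A)*P(not A)
P(B|A)*P(A) = 0.665 * 0.376 = 0.25004
P(B|not A)*P(not A) = 0.06 * 0.624 = 0.03744
P(B) = 0.25004 + 0.03744 = 0.28748
P(A|B) = 0.25004 / 0.28748 = 6251/7187 ≈ 0.86976485

0.869765


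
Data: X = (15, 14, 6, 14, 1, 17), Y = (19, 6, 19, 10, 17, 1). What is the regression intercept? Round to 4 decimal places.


a = ybar - b*xbar, where b = sum((xi-xbar)(yi-ybar)) / sum((xi-xbar)^2)
n = 6, xbar = 67/6 ≈ 11.166667, ybar = 72/6 = 12
Sxy = sum((xi-xbar)(yi-ybar)) = -147
Sxx = sum((xi-xbar)^2) = 1169/6 ≈ 194.833333
b = Sxy / Sxx = -126/167 ≈ -0.754491
a = 12 - (-0.754491) * 11.166667 = 3411/167 ≈ 20.425150

20.4251


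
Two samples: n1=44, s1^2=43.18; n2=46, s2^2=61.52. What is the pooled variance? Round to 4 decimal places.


sp^2 = ((n1-1)*s1^2 + (n2-1)*s2^2)/(n1+n2-2)
(n1-1)*s1^2 = 43 * 43.18 = 1856.74
(n2-1)*s2^2 = 45 * 61.52 = 2768.4
numerator = 1856.74 + 2768.4 = 4625.14
n1+n2-2 = 88
sp^2 = 4625.14 / 88 = 231257/4400 ≈ 52.558409

52.5584


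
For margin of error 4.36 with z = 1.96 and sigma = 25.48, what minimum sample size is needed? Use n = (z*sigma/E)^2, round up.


z*sigma/E = 1.96 * 25.48 / 4.36 = 31213/2725 ≈ 11.454312
(z*sigma/E)^2 ≈ 131.201262
round up: n = 132

132


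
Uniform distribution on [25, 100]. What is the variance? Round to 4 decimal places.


Var = (b-a)^2 / 12
(b-a)^2 = (100 - 25)^2 = 5625
Var = 5625/12 = 468.75

468.7500


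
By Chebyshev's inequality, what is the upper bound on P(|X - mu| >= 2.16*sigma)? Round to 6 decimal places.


P <= 1/k^2
k^2 = 2.16^2 = 4.6656
1/k^2 = 1 / 4.6656 = 625/2916 ≈ 0.21433471

0.214335


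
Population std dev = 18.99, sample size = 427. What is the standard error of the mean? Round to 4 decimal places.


SE = sigma / sqrt(n)
sqrt(427) ≈ 20.663978
SE = 18.99 / 20.663978 ≈ 0.918991

0.9190


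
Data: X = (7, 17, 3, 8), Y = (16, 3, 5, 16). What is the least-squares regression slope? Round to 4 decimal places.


b = sum((xi-xbar)(yi-ybar)) / sum((xi-xbar)^2)
n = 4, xbar = 35/4 = 8.75, ybar = 40/4 = 10
Sxy = sum((xi-xbar)(yi-ybar)) = -44
Sxx = sum((xi-xbar)^2) = 104.75
b = Sxy / Sxx = -176/419 ≈ -0.420048

-0.4200


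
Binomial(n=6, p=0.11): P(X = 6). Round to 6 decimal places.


P = C(n,k) * p^k * (1-p)^(n-k)
C(6,6) = 1
p^k = 0.11^6 = 0.000001771561
(1-p)^(n-k) = 0.89^0 = 1
P = 1 * 0.000001771561 * 1 ≈ 0.000002

0.000002


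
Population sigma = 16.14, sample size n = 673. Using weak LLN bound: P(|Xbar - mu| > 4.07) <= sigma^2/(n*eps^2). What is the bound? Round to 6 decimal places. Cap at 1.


bound = min(1, sigma^2/(n*eps^2))
sigma^2 = 16.14^2 = 260.4996
n*eps^2 = 673 * 4.07^2 = 673 * 16.5649 = 11148.1777
sigma^2/(n*eps^2) = 260.4996 / 11148.1777 ≈ 0.02336701

0.023367


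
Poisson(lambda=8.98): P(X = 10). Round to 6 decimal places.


P = e^(-lam) * lam^k / k!
e^(-8.98) ≈ 0.0001259028
lam^k = 8.98^10 ≈ 3410070570.336649
k! = 10! = 3628800
P = 0.0001259028 * 3410070570.336649 / 3628800 ≈ 0.118314

0.118314


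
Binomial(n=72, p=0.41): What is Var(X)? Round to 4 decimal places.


Var = n*p*(1-p) = 72 * 0.41 * 0.59 = 17.4168

17.4168


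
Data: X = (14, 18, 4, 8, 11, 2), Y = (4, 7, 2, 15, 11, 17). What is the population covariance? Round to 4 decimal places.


Cov = (1/n)*sum((xi-xbar)(yi-ybar))
n = 6, xbar = 57/6 = 9.5, ybar = 56/6 = 28/3 ≈ 9.333333
sum((xi-xbar)(yi-ybar)) = -67
Cov = -67 / 6 = -67/6 ≈ -11.166667

-11.1667


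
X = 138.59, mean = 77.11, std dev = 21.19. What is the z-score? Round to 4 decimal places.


z = (X - mu) / sigma
X - mu = 138.59 - 77.11 = 61.48
z = 61.48 / 21.19 = 6148/2119 ≈ 2.901369

2.9014


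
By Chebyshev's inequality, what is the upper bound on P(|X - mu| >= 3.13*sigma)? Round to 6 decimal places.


P <= 1/k^2
k^2 = 3.13^2 = 9.7969
1/k^2 = 1 / 9.7969 ≈ 0.10207310

0.102073


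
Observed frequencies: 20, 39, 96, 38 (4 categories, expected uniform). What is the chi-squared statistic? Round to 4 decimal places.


chi2 = sum((O-E)^2/E), E = total/4
total = 193, E = 193/4 = 48.25
(20 - 48.25)^2 / 48.25 = 798.0625 / 48.25 = 12769/772 ≈ 16.540155
(39 - 48.25)^2 / 48.25 = 85.5625 / 48.25 = 1369/772 ≈ 1.773316
(96 - 48.25)^2 / 48.25 = 2280.0625 / 48.25 = 36481/772 ≈ 47.255181
(38 - 48.25)^2 / 48.25 = 105.0625 / 48.25 = 1681/772 ≈ 2.177461
chi2 = 13075/193 ≈ 67.746114

67.7461


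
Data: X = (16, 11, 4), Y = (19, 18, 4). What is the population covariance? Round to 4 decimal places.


Cov = (1/n)*sum((xi-xbar)(yi-ybar))
n = 3, xbar = 31/3 ≈ 10.333333, ybar = 41/3 ≈ 13.666667
sum((xi-xbar)(yi-ybar)) = 283/3 ≈ 94.333333
Cov = 94.333333 / 3 = 283/9 ≈ 31.444444

31.4444


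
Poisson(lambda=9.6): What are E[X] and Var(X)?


E[X] = Var(X) = lambda = 9.6

9.6, 9.6


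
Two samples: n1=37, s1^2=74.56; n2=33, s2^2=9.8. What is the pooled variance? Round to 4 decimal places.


sp^2 = ((n1-1)*s1^2 + (n2-1)*s2^2)/(n1+n2-2)
(n1-1)*s1^2 = 36 * 74.56 = 2684.16
(n2-1)*s2^2 = 32 * 9.8 = 313.6
numerator = 2684.16 + 313.6 = 2997.76
n1+n2-2 = 68
sp^2 = 2997.76 / 68 = 18736/425 ≈ 44.084706

44.0847


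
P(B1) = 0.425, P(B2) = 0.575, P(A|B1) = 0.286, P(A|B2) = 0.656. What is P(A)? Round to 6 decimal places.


P(A) = P(A|B1)*P(B1) + P(A|B2)*P(B2)
P(A|B1)*P(B1) = 0.286 * 0.425 = 0.12155
P(A|B2)*P(B2) = 0.656 * 0.575 = 0.3772
P(A) = 0.12155 + 0.3772 = 0.49875

0.498750


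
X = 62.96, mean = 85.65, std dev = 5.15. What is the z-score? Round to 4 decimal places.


z = (X - mu) / sigma
X - mu = 62.96 - 85.65 = -22.69
z = -22.69 / 5.15 = -2269/515 ≈ -4.405825

-4.4058


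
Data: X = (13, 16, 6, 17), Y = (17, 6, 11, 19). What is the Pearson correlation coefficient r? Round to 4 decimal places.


r = sum((xi-xbar)(yi-ybar)) / sqrt(sum((xi-xbar)^2) * sum((yi-ybar)^2))
n = 4, xbar = 52/4 = 13, ybar = 53/4 = 13.25
Sxy = sum((xi-xbar)(yi-ybar)) = 17
Sxx = sum((xi-xbar)^2) = 74
Syy = sum((yi-ybar)^2) = 104.75
sqrt(Sxx*Syy) ≈ 88.042603
r = Sxy / sqrt(Sxx*Syy) = 17 / 88.042603 ≈ 0.193088

0.1931


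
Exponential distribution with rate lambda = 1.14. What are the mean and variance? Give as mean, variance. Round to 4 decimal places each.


mean = 1/lam, var = 1/lam^2
mean = 1 / 1.14 = 50/57 ≈ 0.877193
lam^2 = 1.14^2 = 1.2996
var = 1 / 1.2996 = 2500/3249 ≈ 0.769468

0.8772, 0.7695


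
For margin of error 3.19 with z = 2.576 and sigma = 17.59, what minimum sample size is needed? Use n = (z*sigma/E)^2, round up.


z*sigma/E = 2.576 * 17.59 / 3.19 ≈ 14.204339
(z*sigma/E)^2 ≈ 201.763234
round up: n = 202

202


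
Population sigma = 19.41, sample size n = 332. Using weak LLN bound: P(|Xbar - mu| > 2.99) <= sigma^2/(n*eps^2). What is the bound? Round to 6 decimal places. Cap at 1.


bound = min(1, sigma^2/(n*eps^2))
sigma^2 = 19.41^2 = 376.7481
n*eps^2 = 332 * 2.99^2 = 332 * 8.9401 = 2968.1132
sigma^2/(n*eps^2) = 376.7481 / 2968.1132 ≈ 0.12693185

0.126932


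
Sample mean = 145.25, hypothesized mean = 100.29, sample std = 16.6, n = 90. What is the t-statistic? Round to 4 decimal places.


t = (xbar - mu0) / (s/sqrt(n))
xbar - mu0 = 145.25 - 100.29 = 44.96
sqrt(90) ≈ 9.48683298
s/sqrt(n) = 16.6 / 9.48683298 ≈ 1.74979364
t = 44.96 / 1.74979364 ≈ 25.694458

25.6945


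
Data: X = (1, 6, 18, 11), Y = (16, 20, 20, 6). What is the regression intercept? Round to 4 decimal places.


a = ybar - b*xbar, where b = sum((xi-xbar)(yi-ybar)) / sum((xi-xbar)^2)
n = 4, xbar = 36/4 = 9, ybar = 62/4 = 15.5
Sxy = sum((xi-xbar)(yi-ybar)) = 4
Sxx = sum((xi-xbar)^2) = 158
b = Sxy / Sxx = 2/79 ≈ 0.025316
a = 15.5 - 0.025316 * 9 = 2413/158 ≈ 15.272152

15.2722


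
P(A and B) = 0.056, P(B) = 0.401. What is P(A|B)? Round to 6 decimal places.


P(A|B) = P(A and B) / P(B) = 0.056 / 0.401 = 56/401 ≈ 0.13965087

0.139651


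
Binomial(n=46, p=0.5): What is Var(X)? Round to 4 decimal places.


Var = n*p*(1-p) = 46 * 0.5 * 0.5 = 11.5

11.5000


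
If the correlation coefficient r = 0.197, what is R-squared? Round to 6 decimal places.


R^2 = r^2 = (0.197)^2 = 0.038809

0.038809


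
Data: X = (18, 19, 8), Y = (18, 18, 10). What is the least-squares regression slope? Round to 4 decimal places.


b = sum((xi-xbar)(yi-ybar)) / sum((xi-xbar)^2)
n = 3, xbar = 45/3 = 15, ybar = 46/3 ≈ 15.333333
Sxy = sum((xi-xbar)(yi-ybar)) = 56
Sxx = sum((xi-xbar)^2) = 74
b = Sxy / Sxx = 28/37 ≈ 0.756757

0.7568


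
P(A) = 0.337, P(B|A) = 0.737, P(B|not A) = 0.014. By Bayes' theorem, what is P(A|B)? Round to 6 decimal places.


P(A|B) = P(B|A)*P(A) / P(B), P(B) = P(B|A)*P(A) + P(B|not A)*P(not A)
P(B|A)*P(A) = 0.737 * 0.337 = 0.248369
P(B|not A)*P(not A) = 0.014 * 0.663 = 0.009282
P(B) = 0.248369 + 0.009282 = 0.257651
P(A|B) = 0.248369 / 0.257651 ≈ 0.96397452

0.963975


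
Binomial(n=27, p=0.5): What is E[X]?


E[X] = n*p = 27 * 0.5 = 13.5

13.5


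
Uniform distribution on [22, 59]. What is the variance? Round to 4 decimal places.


Var = (b-a)^2 / 12
(b-a)^2 = (59 - 22)^2 = 1369
Var = 1369/12 ≈ 114.083333

114.0833


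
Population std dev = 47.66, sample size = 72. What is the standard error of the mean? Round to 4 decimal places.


SE = sigma / sqrt(n)
sqrt(72) ≈ 8.485281
SE = 47.66 / 8.485281 ≈ 5.616785

5.6168


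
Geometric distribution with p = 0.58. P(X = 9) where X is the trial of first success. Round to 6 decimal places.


P = (1-p)^(k-1) * p
(1-p)^(k-1) = 0.42^8 ≈ 0.0009682652
P = 0.0009682652 * 0.58 ≈ 0.0005615938

0.000562


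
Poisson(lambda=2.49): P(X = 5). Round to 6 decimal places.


P = e^(-lam) * lam^k / k!
e^(-2.49) ≈ 0.08290997
lam^k = 2.49^5 ≈ 95.718688
k! = 5! = 120
P = 0.08290997 * 95.718688 / 120 ≈ 0.066134

0.066134


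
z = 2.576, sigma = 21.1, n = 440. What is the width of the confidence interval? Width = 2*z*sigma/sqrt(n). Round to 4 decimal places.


width = 2*z*sigma/sqrt(n)
2*z*sigma = 2 * 2.576 * 21.1 = 108.7072
sqrt(440) ≈ 20.976177
width = 108.7072 / 20.976177 ≈ 5.182412

5.1824


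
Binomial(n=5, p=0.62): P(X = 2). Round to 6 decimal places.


P = C(n,k) * p^k * (1-p)^(n-k)
C(5,2) = 10
p^k = 0.62^2 = 0.3844
(1-p)^(n-k) = 0.38^3 = 0.054872
P = 10 * 0.3844 * 0.054872 ≈ 0.210928

0.210928


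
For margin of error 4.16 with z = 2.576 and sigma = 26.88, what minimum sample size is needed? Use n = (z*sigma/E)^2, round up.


z*sigma/E = 2.576 * 26.88 / 4.16 = 27048/1625 ≈ 16.644923
(z*sigma/E)^2 ≈ 277.053464
round up: n = 278

278


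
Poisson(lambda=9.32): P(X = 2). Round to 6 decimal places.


P = e^(-lam) * lam^k / k!
e^(-9.32) ≈ 0.00008961391
lam^k = 9.32^2 = 86.8624
k! = 2! = 2
P = 0.00008961391 * 86.8624 / 2 ≈ 0.003892

0.003892


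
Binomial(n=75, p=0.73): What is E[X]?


E[X] = n*p = 75 * 0.73 = 54.75

54.75


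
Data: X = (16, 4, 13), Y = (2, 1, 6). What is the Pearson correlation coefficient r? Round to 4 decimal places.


r = sum((xi-xbar)(yi-ybar)) / sqrt(sum((xi-xbar)^2) * sum((yi-ybar)^2))
n = 3, xbar = 33/3 = 11, ybar = 9/3 = 3
Sxy = sum((xi-xbar)(yi-ybar)) = 15
Sxx = sum((xi-xbar)^2) = 78
Syy = sum((yi-ybar)^2) = 14
sqrt(Sxx*Syy) ≈ 33.045423
r = Sxy / sqrt(Sxx*Syy) = 15 / 33.045423 ≈ 0.453921

0.4539


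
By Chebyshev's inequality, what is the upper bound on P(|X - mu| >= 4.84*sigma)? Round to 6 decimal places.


P <= 1/k^2
k^2 = 4.84^2 = 23.4256
1/k^2 = 1 / 23.4256 ≈ 0.04268834

0.042688


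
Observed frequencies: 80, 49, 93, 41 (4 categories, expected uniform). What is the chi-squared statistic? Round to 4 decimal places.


chi2 = sum((O-E)^2/E), E = total/4
total = 263, E = 263/4 = 65.75
(80 - 65.75)^2 / 65.75 = 203.0625 / 65.75 = 3249/1052 ≈ 3.088403
(49 - 65.75)^2 / 65.75 = 280.5625 / 65.75 = 4489/1052 ≈ 4.267110
(93 - 65.75)^2 / 65.75 = 742.5625 / 65.75 = 11881/1052 ≈ 11.293726
(41 - 65.75)^2 / 65.75 = 612.5625 / 65.75 = 9801/1052 ≈ 9.316540
chi2 = 7355/263 ≈ 27.965779

27.9658


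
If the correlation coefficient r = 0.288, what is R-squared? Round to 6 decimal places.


R^2 = r^2 = (0.288)^2 = 0.082944

0.082944


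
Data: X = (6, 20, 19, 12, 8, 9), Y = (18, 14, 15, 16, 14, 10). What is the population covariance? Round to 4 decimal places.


Cov = (1/n)*sum((xi-xbar)(yi-ybar))
n = 6, xbar = 74/6 = 37/3 ≈ 12.333333, ybar = 87/6 = 14.5
sum((xi-xbar)(yi-ybar)) = -6
Cov = -6 / 6 = -1

-1.0000


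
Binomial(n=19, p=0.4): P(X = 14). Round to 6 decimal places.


P = C(n,k) * p^k * (1-p)^(n-k)
C(19,14) = 11628
p^k = 0.4^14 ≈ 0.000002684355
(1-p)^(n-k) = 0.6^5 = 0.07776
P = 11628 * 0.000002684355 * 0.07776 ≈ 0.002427

0.002427


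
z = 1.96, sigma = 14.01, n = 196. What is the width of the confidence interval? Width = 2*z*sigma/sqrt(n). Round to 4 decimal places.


width = 2*z*sigma/sqrt(n)
2*z*sigma = 2 * 1.96 * 14.01 = 54.9192
sqrt(196) = 14
width = 54.9192 / 14 = 3.9228

3.9228


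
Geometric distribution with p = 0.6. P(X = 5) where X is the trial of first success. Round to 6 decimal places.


P = (1-p)^(k-1) * p
(1-p)^(k-1) = 0.4^4 = 0.0256
P = 0.0256 * 0.6 = 0.01536

0.015360


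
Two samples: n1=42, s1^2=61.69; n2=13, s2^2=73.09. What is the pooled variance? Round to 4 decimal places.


sp^2 = ((n1-1)*s1^2 + (n2-1)*s2^2)/(n1+n2-2)
(n1-1)*s1^2 = 41 * 61.69 = 2529.29
(n2-1)*s2^2 = 12 * 73.09 = 877.08
numerator = 2529.29 + 877.08 = 3406.37
n1+n2-2 = 53
sp^2 = 3406.37 / 53 = 340637/5300 ≈ 64.271132

64.2711


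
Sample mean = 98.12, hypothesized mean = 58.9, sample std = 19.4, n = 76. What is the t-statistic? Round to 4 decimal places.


t = (xbar - mu0) / (s/sqrt(n))
xbar - mu0 = 98.12 - 58.9 = 39.22
sqrt(76) ≈ 8.71779789
s/sqrt(n) = 19.4 / 8.71779789 ≈ 2.22533262
t = 39.22 / 2.22533262 ≈ 17.624332

17.6243


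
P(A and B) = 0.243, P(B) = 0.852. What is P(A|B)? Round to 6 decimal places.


P(A|B) = P(A and B) / P(B) = 0.243 / 0.852 = 81/284 ≈ 0.28521127

0.285211


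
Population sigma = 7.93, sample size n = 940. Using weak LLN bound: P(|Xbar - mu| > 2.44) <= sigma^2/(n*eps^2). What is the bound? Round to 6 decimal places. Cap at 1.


bound = min(1, sigma^2/(n*eps^2))
sigma^2 = 7.93^2 = 62.8849
n*eps^2 = 940 * 2.44^2 = 940 * 5.9536 = 5596.384
sigma^2/(n*eps^2) = 62.8849 / 5596.384 ≈ 0.01123670

0.011237


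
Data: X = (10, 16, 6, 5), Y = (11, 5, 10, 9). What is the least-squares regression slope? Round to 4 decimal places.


b = sum((xi-xbar)(yi-ybar)) / sum((xi-xbar)^2)
n = 4, xbar = 37/4 = 9.25, ybar = 35/4 = 8.75
Sxy = sum((xi-xbar)(yi-ybar)) = -28.75
Sxx = sum((xi-xbar)^2) = 74.75
b = Sxy / Sxx = -5/13 ≈ -0.384615

-0.3846


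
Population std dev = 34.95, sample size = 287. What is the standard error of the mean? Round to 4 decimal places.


SE = sigma / sqrt(n)
sqrt(287) ≈ 16.941074
SE = 34.95 / 16.941074 ≈ 2.063033

2.0630


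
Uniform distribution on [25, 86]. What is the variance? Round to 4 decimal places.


Var = (b-a)^2 / 12
(b-a)^2 = (86 - 25)^2 = 3721
Var = 3721/12 ≈ 310.083333

310.0833


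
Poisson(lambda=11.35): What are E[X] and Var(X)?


E[X] = Var(X) = lambda = 11.35

11.35, 11.35


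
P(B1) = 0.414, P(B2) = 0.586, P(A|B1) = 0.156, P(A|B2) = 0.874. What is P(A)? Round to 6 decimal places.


P(A) = P(A|B1)*P(B1) + P(A|B2)*P(B2)
P(A|B1)*P(B1) = 0.156 * 0.414 = 0.064584
P(A|B2)*P(B2) = 0.874 * 0.586 = 0.512164
P(A) = 0.064584 + 0.512164 = 0.576748

0.576748


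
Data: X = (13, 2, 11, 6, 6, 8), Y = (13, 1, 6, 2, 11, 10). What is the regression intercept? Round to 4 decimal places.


a = ybar - b*xbar, where b = sum((xi-xbar)(yi-ybar)) / sum((xi-xbar)^2)
n = 6, xbar = 46/6 = 23/3 ≈ 7.666667, ybar = 43/6 ≈ 7.166667
Sxy = sum((xi-xbar)(yi-ybar)) = 196/3 ≈ 65.333333
Sxx = sum((xi-xbar)^2) = 232/3 ≈ 77.333333
b = Sxy / Sxx = 49/58 ≈ 0.844828
a = 7.166667 - 0.844828 * 7.666667 = 20/29 ≈ 0.689655

0.6897


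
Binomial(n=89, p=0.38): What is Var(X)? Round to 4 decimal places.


Var = n*p*(1-p) = 89 * 0.38 * 0.62 = 20.9684

20.9684


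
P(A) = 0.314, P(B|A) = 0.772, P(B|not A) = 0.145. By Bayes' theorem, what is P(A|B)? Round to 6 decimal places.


P(A|B) = P(B|A)*P(A) / P(B), P(B) = P(B|A)*P(A) + P(B|not A)*P(not A)
P(B|A)*P(A) = 0.772 * 0.314 = 0.242408
P(B|not A)*P(not A) = 0.145 * 0.686 = 0.09947
P(B) = 0.242408 + 0.09947 = 0.341878
P(A|B) = 0.242408 / 0.341878 ≈ 0.70904826

0.709048


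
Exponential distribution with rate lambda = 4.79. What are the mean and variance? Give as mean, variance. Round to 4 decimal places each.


mean = 1/lam, var = 1/lam^2
mean = 1 / 4.79 = 100/479 ≈ 0.208768
lam^2 = 4.79^2 = 22.9441
var = 1 / 22.9441 ≈ 0.043584

0.2088, 0.0436


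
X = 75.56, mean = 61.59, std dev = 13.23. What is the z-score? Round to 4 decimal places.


z = (X - mu) / sigma
X - mu = 75.56 - 61.59 = 13.97
z = 13.97 / 13.23 = 1397/1323 ≈ 1.055933

1.0559


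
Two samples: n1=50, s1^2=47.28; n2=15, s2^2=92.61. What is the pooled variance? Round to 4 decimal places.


sp^2 = ((n1-1)*s1^2 + (n2-1)*s2^2)/(n1+n2-2)
(n1-1)*s1^2 = 49 * 47.28 = 2316.72
(n2-1)*s2^2 = 14 * 92.61 = 1296.54
numerator = 2316.72 + 1296.54 = 3613.26
n1+n2-2 = 63
sp^2 = 3613.26 / 63 = 8603/150 ≈ 57.353333

57.3533


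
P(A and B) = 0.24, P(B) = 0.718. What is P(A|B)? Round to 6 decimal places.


P(A|B) = P(A and B) / P(B) = 0.24 / 0.718 = 120/359 ≈ 0.33426184

0.334262


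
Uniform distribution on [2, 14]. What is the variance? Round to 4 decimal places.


Var = (b-a)^2 / 12
(b-a)^2 = (14 - 2)^2 = 144
Var = 144/12 = 12

12.0000


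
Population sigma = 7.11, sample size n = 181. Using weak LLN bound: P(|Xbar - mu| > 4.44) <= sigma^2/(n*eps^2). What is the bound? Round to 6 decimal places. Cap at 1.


bound = min(1, sigma^2/(n*eps^2))
sigma^2 = 7.11^2 = 50.5521
n*eps^2 = 181 * 4.44^2 = 181 * 19.7136 = 3568.1616
sigma^2/(n*eps^2) = 50.5521 / 3568.1616 ≈ 0.01416755

0.014168


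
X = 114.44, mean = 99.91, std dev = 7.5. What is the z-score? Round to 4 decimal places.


z = (X - mu) / sigma
X - mu = 114.44 - 99.91 = 14.53
z = 14.53 / 7.5 = 1453/750 ≈ 1.937333

1.9373


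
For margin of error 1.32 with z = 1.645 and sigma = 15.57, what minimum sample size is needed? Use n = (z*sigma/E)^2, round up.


z*sigma/E = 1.645 * 15.57 / 1.32 = 170751/8800 ≈ 19.403523
(z*sigma/E)^2 ≈ 376.496694
round up: n = 377

377


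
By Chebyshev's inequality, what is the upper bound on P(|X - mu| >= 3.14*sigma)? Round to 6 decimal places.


P <= 1/k^2
k^2 = 3.14^2 = 9.8596
1/k^2 = 1 / 9.8596 ≈ 0.10142399

0.101424


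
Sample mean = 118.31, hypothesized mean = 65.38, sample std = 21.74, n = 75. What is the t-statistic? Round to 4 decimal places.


t = (xbar - mu0) / (s/sqrt(n))
xbar - mu0 = 118.31 - 65.38 = 52.93
sqrt(75) ≈ 8.66025404
s/sqrt(n) = 21.74 / 8.66025404 ≈ 2.51031897
t = 52.93 / 2.51031897 ≈ 21.084970

21.0850


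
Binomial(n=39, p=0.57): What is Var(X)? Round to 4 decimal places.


Var = n*p*(1-p) = 39 * 0.57 * 0.43 = 9.5589

9.5589


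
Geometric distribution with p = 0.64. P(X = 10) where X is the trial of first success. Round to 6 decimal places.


P = (1-p)^(k-1) * p
(1-p)^(k-1) = 0.36^9 ≈ 0.0001015600
P = 0.0001015600 * 0.64 ≈ 0.00006499837

0.000065


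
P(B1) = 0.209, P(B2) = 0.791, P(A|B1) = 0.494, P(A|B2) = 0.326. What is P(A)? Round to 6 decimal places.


P(A) = P(A|B1)*P(B1) + P(A|B2)*P(B2)
P(A|B1)*P(B1) = 0.494 * 0.209 = 0.103246
P(A|B2)*P(B2) = 0.326 * 0.791 = 0.257866
P(A) = 0.103246 + 0.257866 = 0.361112

0.361112


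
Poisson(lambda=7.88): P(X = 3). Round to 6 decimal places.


P = e^(-lam) * lam^k / k!
e^(-7.88) ≈ 0.0003782331
lam^k = 7.88^3 = 489.303872
k! = 3! = 6
P = 0.0003782331 * 489.303872 / 6 ≈ 0.030845

0.030845


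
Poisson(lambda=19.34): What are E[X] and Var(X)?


E[X] = Var(X) = lambda = 19.34

19.34, 19.34


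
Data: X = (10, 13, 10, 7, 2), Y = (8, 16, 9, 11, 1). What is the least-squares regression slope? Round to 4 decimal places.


b = sum((xi-xbar)(yi-ybar)) / sum((xi-xbar)^2)
n = 5, xbar = 42/5 = 8.4, ybar = 45/5 = 9
Sxy = sum((xi-xbar)(yi-ybar)) = 79
Sxx = sum((xi-xbar)^2) = 69.2
b = Sxy / Sxx = 395/346 ≈ 1.141618

1.1416


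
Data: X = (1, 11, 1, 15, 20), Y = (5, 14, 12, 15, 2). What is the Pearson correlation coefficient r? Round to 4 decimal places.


r = sum((xi-xbar)(yi-ybar)) / sqrt(sum((xi-xbar)^2) * sum((yi-ybar)^2))
n = 5, xbar = 48/5 = 9.6, ybar = 48/5 = 9.6
Sxy = sum((xi-xbar)(yi-ybar)) = -24.8
Sxx = sum((xi-xbar)^2) = 287.2
Syy = sum((yi-ybar)^2) = 133.2
sqrt(Sxx*Syy) ≈ 195.588957
r = Sxy / sqrt(Sxx*Syy) = -24.8 / 195.588957 ≈ -0.126797

-0.1268


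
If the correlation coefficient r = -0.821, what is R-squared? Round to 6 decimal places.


R^2 = r^2 = (-0.821)^2 = 0.674041

0.674041


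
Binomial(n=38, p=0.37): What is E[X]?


E[X] = n*p = 38 * 0.37 = 14.06

14.06


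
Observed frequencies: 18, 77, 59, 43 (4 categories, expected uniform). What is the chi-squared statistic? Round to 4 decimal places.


chi2 = sum((O-E)^2/E), E = total/4
total = 197, E = 197/4 = 49.25
(18 - 49.25)^2 / 49.25 = 976.5625 / 49.25 = 15625/788 ≈ 19.828680
(77 - 49.25)^2 / 49.25 = 770.0625 / 49.25 = 12321/788 ≈ 15.635787
(59 - 49.25)^2 / 49.25 = 95.0625 / 49.25 = 1521/788 ≈ 1.930203
(43 - 49.25)^2 / 49.25 = 39.0625 / 49.25 = 625/788 ≈ 0.793147
chi2 = 7523/197 ≈ 38.187817

38.1878


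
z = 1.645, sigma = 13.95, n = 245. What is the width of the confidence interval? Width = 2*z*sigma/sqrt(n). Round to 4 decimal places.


width = 2*z*sigma/sqrt(n)
2*z*sigma = 2 * 1.645 * 13.95 = 45.8955
sqrt(245) ≈ 15.652476
width = 45.8955 / 15.652476 ≈ 2.932156

2.9322


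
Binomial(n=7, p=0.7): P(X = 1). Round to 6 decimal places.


P = C(n,k) * p^k * (1-p)^(n-k)
C(7,1) = 7
p^k = 0.7^1 = 0.7
(1-p)^(n-k) = 0.3^6 = 0.000729
P = 7 * 0.7 * 0.000729 ≈ 0.003572

0.003572


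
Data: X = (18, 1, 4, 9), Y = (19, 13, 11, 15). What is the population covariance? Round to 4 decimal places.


Cov = (1/n)*sum((xi-xbar)(yi-ybar))
n = 4, xbar = 32/4 = 8, ybar = 58/4 = 14.5
sum((xi-xbar)(yi-ybar)) = 70
Cov = 70 / 4 = 17.5

17.5000


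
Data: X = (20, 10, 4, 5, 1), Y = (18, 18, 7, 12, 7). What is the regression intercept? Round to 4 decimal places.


a = ybar - b*xbar, where b = sum((xi-xbar)(yi-ybar)) / sum((xi-xbar)^2)
n = 5, xbar = 40/5 = 8, ybar = 62/5 = 12.4
Sxy = sum((xi-xbar)(yi-ybar)) = 139
Sxx = sum((xi-xbar)^2) = 222
b = Sxy / Sxx = 139/222 ≈ 0.626126
a = 12.4 - 0.626126 * 8 = 4102/555 ≈ 7.390991

7.3910


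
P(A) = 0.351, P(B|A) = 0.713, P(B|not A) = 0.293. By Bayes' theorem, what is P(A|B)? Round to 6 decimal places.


P(A|B) = P(B|A)*P(A) / P(B), P(B) = P(B|A)*P(A) + P(B|not A)*P(not A)
P(B|A)*P(A) = 0.713 * 0.351 = 0.250263
P(B|not A)*P(not A) = 0.293 * 0.649 = 0.190157
P(B) = 0.250263 + 0.190157 = 0.44042
P(A|B) = 0.250263 / 0.44042 ≈ 0.56823714

0.568237


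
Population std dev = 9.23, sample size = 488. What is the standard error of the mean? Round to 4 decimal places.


SE = sigma / sqrt(n)
sqrt(488) ≈ 22.090722
SE = 9.23 / 22.090722 ≈ 0.417822

0.4178


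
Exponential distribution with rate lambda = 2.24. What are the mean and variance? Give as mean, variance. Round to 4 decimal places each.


mean = 1/lam, var = 1/lam^2
mean = 1 / 2.24 = 25/56 ≈ 0.446429
lam^2 = 2.24^2 = 5.0176
var = 1 / 5.0176 = 625/3136 ≈ 0.199298

0.4464, 0.1993


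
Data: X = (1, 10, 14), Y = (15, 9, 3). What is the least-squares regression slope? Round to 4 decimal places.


b = sum((xi-xbar)(yi-ybar)) / sum((xi-xbar)^2)
n = 3, xbar = 25/3 ≈ 8.333333, ybar = 27/3 = 9
Sxy = sum((xi-xbar)(yi-ybar)) = -78
Sxx = sum((xi-xbar)^2) = 266/3 ≈ 88.666667
b = Sxy / Sxx = -117/133 ≈ -0.879699

-0.8797


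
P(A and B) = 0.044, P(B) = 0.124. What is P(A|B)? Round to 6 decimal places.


P(A|B) = P(A and B) / P(B) = 0.044 / 0.124 = 11/31 ≈ 0.35483871

0.354839


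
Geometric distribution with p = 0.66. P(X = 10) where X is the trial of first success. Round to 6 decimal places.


P = (1-p)^(k-1) * p
(1-p)^(k-1) = 0.34^9 ≈ 0.00006071699
P = 0.00006071699 * 0.66 ≈ 0.00004007322

0.000040


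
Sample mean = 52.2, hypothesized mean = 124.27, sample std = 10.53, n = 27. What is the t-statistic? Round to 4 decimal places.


t = (xbar - mu0) / (s/sqrt(n))
xbar - mu0 = 52.2 - 124.27 = -72.07
sqrt(27) ≈ 5.19615242
s/sqrt(n) = 10.53 / 5.19615242 ≈ 2.02649944
t = -72.07 / 2.02649944 ≈ -35.563790

-35.5638


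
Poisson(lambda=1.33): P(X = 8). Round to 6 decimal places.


P = e^(-lam) * lam^k / k!
e^(-1.33) ≈ 0.2644773
lam^k = 1.33^8 ≈ 9.790686
k! = 8! = 40320
P = 0.2644773 * 9.790686 / 40320 ≈ 0.000064

0.000064


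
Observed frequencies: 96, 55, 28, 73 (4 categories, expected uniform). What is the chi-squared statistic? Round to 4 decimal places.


chi2 = sum((O-E)^2/E), E = total/4
total = 252, E = 252/4 = 63
(96 - 63)^2 / 63 = 1089 / 63 = 121/7 ≈ 17.285714
(55 - 63)^2 / 63 = 64 / 63 = 64/63 ≈ 1.015873
(28 - 63)^2 / 63 = 1225 / 63 = 175/9 ≈ 19.444444
(73 - 63)^2 / 63 = 100 / 63 = 100/63 ≈ 1.587302
chi2 = 118/3 ≈ 39.333333

39.3333


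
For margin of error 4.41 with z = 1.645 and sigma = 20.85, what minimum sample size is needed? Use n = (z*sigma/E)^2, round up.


z*sigma/E = 1.645 * 20.85 / 4.41 = 6533/840 ≈ 7.777381
(z*sigma/E)^2 ≈ 60.487654
round up: n = 61

61


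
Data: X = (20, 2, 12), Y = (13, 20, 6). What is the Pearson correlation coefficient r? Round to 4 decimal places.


r = sum((xi-xbar)(yi-ybar)) / sqrt(sum((xi-xbar)^2) * sum((yi-ybar)^2))
n = 3, xbar = 34/3 ≈ 11.333333, ybar = 39/3 = 13
Sxy = sum((xi-xbar)(yi-ybar)) = -70
Sxx = sum((xi-xbar)^2) = 488/3 ≈ 162.666667
Syy = sum((yi-ybar)^2) = 98
sqrt(Sxx*Syy) ≈ 126.258993
r = Sxy / sqrt(Sxx*Syy) = -70 / 126.258993 ≈ -0.554416

-0.5544


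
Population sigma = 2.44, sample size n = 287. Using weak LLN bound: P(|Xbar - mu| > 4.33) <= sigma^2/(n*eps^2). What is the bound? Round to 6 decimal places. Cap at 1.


bound = min(1, sigma^2/(n*eps^2))
sigma^2 = 2.44^2 = 5.9536
n*eps^2 = 287 * 4.33^2 = 287 * 18.7489 = 5380.9343
sigma^2/(n*eps^2) = 5.9536 / 5380.9343 ≈ 0.00110642

0.001106


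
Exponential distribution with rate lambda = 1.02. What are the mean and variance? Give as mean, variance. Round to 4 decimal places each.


mean = 1/lam, var = 1/lam^2
mean = 1 / 1.02 = 50/51 ≈ 0.980392
lam^2 = 1.02^2 = 1.0404
var = 1 / 1.0404 = 2500/2601 ≈ 0.961169

0.9804, 0.9612


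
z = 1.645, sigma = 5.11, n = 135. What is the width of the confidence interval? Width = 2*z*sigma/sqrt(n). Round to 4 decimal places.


width = 2*z*sigma/sqrt(n)
2*z*sigma = 2 * 1.645 * 5.11 = 16.8119
sqrt(135) ≈ 11.618950
width = 16.8119 / 11.618950 ≈ 1.446938

1.4469


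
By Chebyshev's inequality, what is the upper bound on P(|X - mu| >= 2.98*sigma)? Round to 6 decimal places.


P <= 1/k^2
k^2 = 2.98^2 = 8.8804
1/k^2 = 1 / 8.8804 ≈ 0.11260754

0.112608


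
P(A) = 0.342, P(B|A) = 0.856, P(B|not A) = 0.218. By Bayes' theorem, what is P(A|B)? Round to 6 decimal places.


P(A|B) = P(B|A)*P(A) / P(B), P(B) = P(B|A)*P(A) + P(B|not A)*P(not A)
P(B|A)*P(A) = 0.856 * 0.342 = 0.292752
P(B|not A)*P(not A) = 0.218 * 0.658 = 0.143444
P(B) = 0.292752 + 0.143444 = 0.436196
P(A|B) = 0.292752 / 0.436196 ≈ 0.67114783

0.671148


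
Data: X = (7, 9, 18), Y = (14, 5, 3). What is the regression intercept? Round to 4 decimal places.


a = ybar - b*xbar, where b = sum((xi-xbar)(yi-ybar)) / sum((xi-xbar)^2)
n = 3, xbar = 34/3 ≈ 11.333333, ybar = 22/3 ≈ 7.333333
Sxy = sum((xi-xbar)(yi-ybar)) = -157/3 ≈ -52.333333
Sxx = sum((xi-xbar)^2) = 206/3 ≈ 68.666667
b = Sxy / Sxx = -157/206 ≈ -0.762136
a = 7.333333 - (-0.762136) * 11.333333 = 1645/103 ≈ 15.970874

15.9709


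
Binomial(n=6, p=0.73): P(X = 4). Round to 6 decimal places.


P = C(n,k) * p^k * (1-p)^(n-k)
C(6,4) = 15
p^k = 0.73^4 ≈ 0.2839824
(1-p)^(n-k) = 0.27^2 = 0.0729
P = 15 * 0.2839824 * 0.0729 ≈ 0.310535

0.310535
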